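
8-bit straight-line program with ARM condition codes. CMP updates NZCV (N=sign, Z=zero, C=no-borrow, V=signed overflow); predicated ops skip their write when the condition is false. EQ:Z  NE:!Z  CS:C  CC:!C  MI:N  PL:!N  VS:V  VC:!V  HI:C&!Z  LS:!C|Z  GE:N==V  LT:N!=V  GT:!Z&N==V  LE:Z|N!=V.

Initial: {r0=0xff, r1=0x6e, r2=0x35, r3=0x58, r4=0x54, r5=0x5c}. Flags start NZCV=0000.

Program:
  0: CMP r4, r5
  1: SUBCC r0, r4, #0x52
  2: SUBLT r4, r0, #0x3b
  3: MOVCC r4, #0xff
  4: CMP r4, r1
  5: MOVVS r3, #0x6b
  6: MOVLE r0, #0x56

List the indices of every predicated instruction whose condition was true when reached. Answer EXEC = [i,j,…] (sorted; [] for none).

[0] flags=1000 → (cmp)
[1] flags=1000 CC?T → r0=0x02
[2] flags=1000 LT?T → r4=0xc7
[3] flags=1000 CC?T → r4=0xff
[4] flags=1010 → (cmp)
[5] flags=1010 VS?F → skip
[6] flags=1010 LE?T → r0=0x56

EXEC = [1,2,3,6]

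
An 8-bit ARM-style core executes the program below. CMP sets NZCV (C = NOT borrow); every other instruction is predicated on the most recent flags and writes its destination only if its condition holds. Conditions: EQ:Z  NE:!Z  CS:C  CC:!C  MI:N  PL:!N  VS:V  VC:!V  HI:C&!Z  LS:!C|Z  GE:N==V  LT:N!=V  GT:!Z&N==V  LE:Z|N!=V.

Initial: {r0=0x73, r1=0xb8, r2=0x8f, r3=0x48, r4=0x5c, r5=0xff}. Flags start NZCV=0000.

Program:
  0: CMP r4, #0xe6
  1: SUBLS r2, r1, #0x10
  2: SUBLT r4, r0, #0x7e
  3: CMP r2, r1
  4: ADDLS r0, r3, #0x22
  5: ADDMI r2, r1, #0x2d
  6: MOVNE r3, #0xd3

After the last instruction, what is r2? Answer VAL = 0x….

0: ✓ CMP  NZCV=0000
1: ✓ SUBLS  r2←0xa8
2: · SUBLT
3: ✓ CMP  NZCV=1000
4: ✓ ADDLS  r0←0x6a
5: ✓ ADDMI  r2←0xe5
6: ✓ MOVNE  r3←0xd3

VAL = 0xe5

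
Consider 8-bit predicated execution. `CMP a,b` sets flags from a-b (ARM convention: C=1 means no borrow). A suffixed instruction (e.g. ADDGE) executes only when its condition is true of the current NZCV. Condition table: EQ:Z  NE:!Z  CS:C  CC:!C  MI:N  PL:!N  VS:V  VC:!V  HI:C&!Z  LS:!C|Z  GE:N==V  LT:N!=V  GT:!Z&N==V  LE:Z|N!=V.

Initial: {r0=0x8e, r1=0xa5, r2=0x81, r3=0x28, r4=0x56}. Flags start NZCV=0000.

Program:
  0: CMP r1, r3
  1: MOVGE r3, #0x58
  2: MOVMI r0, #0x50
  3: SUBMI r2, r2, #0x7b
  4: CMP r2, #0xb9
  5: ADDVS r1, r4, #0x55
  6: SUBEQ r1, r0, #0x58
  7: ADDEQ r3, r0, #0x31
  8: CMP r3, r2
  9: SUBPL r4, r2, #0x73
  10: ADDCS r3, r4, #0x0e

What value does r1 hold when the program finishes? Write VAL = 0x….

0: ✓ CMP  NZCV=0011
1: · MOVGE
2: · MOVMI
3: · SUBMI
4: ✓ CMP  NZCV=1000
5: · ADDVS
6: · SUBEQ
7: · ADDEQ
8: ✓ CMP  NZCV=1001
9: · SUBPL
10: · ADDCS

VAL = 0xa5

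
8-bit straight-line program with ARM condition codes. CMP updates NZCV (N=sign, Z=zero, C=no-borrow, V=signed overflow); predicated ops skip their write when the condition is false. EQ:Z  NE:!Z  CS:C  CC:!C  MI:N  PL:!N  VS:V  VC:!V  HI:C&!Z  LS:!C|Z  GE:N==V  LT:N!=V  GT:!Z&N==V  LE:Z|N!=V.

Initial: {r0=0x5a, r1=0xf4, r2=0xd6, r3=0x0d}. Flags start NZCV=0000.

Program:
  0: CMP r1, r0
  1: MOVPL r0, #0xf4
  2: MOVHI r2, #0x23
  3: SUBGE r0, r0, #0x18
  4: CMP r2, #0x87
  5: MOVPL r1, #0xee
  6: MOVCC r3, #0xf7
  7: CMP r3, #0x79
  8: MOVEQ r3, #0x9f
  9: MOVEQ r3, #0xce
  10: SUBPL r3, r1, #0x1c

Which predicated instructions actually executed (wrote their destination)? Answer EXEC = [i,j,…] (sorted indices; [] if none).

0: ✓ CMP  NZCV=1010
1: · MOVPL
2: ✓ MOVHI  r2←0x23
3: · SUBGE
4: ✓ CMP  NZCV=1001
5: · MOVPL
6: ✓ MOVCC  r3←0xf7
7: ✓ CMP  NZCV=0011
8: · MOVEQ
9: · MOVEQ
10: ✓ SUBPL  r3←0xd8

EXEC = [2,6,10]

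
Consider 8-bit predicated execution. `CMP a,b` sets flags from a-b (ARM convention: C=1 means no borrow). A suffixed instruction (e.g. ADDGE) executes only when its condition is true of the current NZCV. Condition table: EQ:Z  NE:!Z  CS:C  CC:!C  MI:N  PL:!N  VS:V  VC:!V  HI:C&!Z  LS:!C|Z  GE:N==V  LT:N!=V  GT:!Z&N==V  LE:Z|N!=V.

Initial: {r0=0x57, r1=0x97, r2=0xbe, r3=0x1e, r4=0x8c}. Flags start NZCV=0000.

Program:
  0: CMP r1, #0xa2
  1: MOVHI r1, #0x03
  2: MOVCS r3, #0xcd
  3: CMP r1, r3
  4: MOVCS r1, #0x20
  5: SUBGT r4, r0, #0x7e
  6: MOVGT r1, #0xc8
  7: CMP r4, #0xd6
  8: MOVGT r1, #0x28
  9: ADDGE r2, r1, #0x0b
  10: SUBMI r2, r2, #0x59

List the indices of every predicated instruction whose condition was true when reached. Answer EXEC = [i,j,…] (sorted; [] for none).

EXEC = [4,10]

0: ✓ CMP  NZCV=1000
1: · MOVHI
2: · MOVCS
3: ✓ CMP  NZCV=0011
4: ✓ MOVCS  r1←0x20
5: · SUBGT
6: · MOVGT
7: ✓ CMP  NZCV=1000
8: · MOVGT
9: · ADDGE
10: ✓ SUBMI  r2←0x65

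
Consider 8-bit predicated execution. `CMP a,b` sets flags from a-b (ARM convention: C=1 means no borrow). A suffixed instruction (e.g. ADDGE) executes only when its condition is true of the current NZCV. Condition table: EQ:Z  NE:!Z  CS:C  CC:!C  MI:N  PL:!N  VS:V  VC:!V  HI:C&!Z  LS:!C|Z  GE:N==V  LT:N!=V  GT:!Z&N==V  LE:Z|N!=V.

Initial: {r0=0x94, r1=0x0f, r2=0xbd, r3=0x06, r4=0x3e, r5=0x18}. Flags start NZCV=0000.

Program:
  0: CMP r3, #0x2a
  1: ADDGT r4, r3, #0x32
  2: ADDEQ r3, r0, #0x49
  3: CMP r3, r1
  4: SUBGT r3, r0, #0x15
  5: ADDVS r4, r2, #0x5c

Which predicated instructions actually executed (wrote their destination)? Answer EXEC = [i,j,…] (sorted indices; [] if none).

0: ✓ CMP  NZCV=1000
1: · ADDGT
2: · ADDEQ
3: ✓ CMP  NZCV=1000
4: · SUBGT
5: · ADDVS

EXEC = []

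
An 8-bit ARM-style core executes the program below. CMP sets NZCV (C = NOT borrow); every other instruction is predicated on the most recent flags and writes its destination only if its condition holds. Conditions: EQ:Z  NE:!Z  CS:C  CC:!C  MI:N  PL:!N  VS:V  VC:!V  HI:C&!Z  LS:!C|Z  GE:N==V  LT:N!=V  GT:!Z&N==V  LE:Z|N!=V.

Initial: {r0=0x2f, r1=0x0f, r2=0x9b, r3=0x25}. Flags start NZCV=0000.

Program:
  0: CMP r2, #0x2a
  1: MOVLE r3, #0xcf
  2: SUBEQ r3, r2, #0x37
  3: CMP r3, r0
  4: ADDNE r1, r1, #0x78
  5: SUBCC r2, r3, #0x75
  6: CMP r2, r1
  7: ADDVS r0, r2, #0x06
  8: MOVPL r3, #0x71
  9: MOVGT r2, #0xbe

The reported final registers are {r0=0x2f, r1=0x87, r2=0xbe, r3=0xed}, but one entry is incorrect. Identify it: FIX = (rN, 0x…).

[0] flags=0011 → (cmp)
[1] flags=0011 LE?T → r3=0xcf
[2] flags=0011 EQ?F → skip
[3] flags=1010 → (cmp)
[4] flags=1010 NE?T → r1=0x87
[5] flags=1010 CC?F → skip
[6] flags=0010 → (cmp)
[7] flags=0010 VS?F → skip
[8] flags=0010 PL?T → r3=0x71
[9] flags=0010 GT?T → r2=0xbe

FIX = (r3, 0x71)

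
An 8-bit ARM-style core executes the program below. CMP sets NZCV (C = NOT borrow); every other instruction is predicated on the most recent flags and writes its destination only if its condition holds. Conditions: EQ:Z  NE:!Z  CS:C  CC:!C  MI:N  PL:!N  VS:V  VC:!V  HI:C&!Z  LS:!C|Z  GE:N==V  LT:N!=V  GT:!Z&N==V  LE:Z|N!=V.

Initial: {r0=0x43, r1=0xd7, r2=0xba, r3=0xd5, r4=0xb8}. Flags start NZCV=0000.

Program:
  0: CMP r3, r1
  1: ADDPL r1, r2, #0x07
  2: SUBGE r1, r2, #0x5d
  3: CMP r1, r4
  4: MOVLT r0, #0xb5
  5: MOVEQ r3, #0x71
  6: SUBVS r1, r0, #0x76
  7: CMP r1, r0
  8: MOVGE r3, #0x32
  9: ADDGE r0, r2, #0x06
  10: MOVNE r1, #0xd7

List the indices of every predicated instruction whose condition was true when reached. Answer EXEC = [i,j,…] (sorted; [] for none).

EXEC = [10]

[0] flags=1000 → (cmp)
[1] flags=1000 PL?F → skip
[2] flags=1000 GE?F → skip
[3] flags=0010 → (cmp)
[4] flags=0010 LT?F → skip
[5] flags=0010 EQ?F → skip
[6] flags=0010 VS?F → skip
[7] flags=1010 → (cmp)
[8] flags=1010 GE?F → skip
[9] flags=1010 GE?F → skip
[10] flags=1010 NE?T → r1=0xd7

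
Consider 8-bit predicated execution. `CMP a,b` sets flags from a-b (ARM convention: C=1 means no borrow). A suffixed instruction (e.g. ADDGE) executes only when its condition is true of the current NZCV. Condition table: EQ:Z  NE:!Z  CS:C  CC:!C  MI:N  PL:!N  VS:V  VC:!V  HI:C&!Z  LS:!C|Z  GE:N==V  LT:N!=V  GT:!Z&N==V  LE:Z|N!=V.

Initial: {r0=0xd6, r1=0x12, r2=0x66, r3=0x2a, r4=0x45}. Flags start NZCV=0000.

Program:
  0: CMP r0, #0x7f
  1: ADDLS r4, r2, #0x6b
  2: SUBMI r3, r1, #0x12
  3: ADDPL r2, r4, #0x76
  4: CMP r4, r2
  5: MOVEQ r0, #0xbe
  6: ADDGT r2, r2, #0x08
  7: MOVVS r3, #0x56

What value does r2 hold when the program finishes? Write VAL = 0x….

VAL = 0xc3

0: ✓ CMP  NZCV=0011
1: · ADDLS
2: · SUBMI
3: ✓ ADDPL  r2←0xbb
4: ✓ CMP  NZCV=1001
5: · MOVEQ
6: ✓ ADDGT  r2←0xc3
7: ✓ MOVVS  r3←0x56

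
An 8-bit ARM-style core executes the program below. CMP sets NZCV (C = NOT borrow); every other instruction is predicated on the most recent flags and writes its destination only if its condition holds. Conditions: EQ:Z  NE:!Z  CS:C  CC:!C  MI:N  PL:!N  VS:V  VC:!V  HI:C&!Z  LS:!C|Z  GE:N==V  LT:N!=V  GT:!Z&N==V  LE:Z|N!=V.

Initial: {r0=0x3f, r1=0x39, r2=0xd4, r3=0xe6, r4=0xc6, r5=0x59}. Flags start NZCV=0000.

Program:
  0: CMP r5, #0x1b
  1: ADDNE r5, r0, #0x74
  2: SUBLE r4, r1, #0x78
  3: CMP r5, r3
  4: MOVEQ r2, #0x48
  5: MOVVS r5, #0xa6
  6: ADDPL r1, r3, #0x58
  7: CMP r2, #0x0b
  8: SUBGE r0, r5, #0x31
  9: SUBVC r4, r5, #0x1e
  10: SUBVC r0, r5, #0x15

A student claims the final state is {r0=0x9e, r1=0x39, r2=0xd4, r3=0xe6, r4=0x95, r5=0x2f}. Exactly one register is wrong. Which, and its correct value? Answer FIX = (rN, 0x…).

0: ✓ CMP  NZCV=0010
1: ✓ ADDNE  r5←0xb3
2: · SUBLE
3: ✓ CMP  NZCV=1000
4: · MOVEQ
5: · MOVVS
6: · ADDPL
7: ✓ CMP  NZCV=1010
8: · SUBGE
9: ✓ SUBVC  r4←0x95
10: ✓ SUBVC  r0←0x9e

FIX = (r5, 0xb3)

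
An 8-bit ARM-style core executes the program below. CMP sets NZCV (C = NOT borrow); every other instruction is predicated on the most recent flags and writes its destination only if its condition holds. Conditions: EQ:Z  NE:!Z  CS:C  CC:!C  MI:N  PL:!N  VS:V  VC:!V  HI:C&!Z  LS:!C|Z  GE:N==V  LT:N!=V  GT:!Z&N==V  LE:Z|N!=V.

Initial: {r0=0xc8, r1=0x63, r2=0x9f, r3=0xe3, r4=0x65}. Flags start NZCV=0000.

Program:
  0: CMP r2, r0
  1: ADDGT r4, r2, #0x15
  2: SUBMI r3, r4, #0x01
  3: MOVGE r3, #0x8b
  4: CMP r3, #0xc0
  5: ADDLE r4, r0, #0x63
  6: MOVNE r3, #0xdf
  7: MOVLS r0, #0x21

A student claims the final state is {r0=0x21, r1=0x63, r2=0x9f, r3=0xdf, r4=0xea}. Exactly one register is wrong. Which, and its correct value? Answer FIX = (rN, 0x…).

FIX = (r4, 0x65)

[0] flags=1000 → (cmp)
[1] flags=1000 GT?F → skip
[2] flags=1000 MI?T → r3=0x64
[3] flags=1000 GE?F → skip
[4] flags=1001 → (cmp)
[5] flags=1001 LE?F → skip
[6] flags=1001 NE?T → r3=0xdf
[7] flags=1001 LS?T → r0=0x21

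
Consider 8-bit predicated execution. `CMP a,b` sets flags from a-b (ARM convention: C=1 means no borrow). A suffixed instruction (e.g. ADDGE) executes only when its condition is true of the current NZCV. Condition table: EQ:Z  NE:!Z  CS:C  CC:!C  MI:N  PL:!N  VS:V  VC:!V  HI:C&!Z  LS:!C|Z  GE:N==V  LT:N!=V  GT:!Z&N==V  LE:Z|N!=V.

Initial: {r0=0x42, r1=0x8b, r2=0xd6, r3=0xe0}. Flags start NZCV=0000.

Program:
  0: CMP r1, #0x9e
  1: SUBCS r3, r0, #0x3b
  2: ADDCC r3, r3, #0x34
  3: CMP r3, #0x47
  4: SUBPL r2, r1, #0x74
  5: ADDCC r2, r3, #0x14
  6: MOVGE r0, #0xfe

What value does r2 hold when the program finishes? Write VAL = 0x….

0: ✓ CMP  NZCV=1000
1: · SUBCS
2: ✓ ADDCC  r3←0x14
3: ✓ CMP  NZCV=1000
4: · SUBPL
5: ✓ ADDCC  r2←0x28
6: · MOVGE

VAL = 0x28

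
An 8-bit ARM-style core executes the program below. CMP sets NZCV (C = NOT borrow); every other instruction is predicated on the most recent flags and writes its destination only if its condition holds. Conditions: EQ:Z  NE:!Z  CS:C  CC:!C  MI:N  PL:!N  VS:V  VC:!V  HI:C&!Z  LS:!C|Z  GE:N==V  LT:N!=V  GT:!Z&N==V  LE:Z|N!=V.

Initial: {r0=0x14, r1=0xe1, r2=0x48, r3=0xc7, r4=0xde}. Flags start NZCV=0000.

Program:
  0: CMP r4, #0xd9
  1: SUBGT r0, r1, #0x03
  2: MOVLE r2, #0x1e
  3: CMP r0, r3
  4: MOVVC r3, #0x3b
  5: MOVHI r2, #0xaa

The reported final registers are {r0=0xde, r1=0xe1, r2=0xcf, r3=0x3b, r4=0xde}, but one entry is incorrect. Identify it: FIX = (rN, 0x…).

FIX = (r2, 0xaa)

0: ✓ CMP  NZCV=0010
1: ✓ SUBGT  r0←0xde
2: · MOVLE
3: ✓ CMP  NZCV=0010
4: ✓ MOVVC  r3←0x3b
5: ✓ MOVHI  r2←0xaa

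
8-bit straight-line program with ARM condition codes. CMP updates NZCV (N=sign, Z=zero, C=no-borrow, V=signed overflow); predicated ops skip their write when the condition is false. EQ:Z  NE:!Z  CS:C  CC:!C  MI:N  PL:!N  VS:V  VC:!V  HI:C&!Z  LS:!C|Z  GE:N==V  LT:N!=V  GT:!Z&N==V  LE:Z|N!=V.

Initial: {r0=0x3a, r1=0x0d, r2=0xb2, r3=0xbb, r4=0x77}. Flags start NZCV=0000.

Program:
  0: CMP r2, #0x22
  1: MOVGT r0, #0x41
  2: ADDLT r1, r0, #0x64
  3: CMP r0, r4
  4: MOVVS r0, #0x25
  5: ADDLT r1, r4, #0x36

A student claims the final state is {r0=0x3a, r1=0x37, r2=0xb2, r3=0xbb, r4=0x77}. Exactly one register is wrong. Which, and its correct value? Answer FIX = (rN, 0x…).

0: ✓ CMP  NZCV=1010
1: · MOVGT
2: ✓ ADDLT  r1←0x9e
3: ✓ CMP  NZCV=1000
4: · MOVVS
5: ✓ ADDLT  r1←0xad

FIX = (r1, 0xad)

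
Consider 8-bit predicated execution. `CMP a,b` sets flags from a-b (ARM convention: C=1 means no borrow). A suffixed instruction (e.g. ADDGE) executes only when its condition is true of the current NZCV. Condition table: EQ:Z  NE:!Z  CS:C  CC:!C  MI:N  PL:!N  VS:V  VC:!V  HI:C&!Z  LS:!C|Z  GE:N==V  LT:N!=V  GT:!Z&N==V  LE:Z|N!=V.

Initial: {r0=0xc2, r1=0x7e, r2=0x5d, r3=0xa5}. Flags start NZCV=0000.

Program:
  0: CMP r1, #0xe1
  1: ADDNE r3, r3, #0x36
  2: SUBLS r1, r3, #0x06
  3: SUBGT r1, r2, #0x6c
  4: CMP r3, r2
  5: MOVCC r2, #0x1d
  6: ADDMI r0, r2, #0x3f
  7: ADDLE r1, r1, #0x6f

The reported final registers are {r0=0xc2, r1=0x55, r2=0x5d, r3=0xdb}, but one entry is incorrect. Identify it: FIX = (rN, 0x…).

[0] flags=1001 → (cmp)
[1] flags=1001 NE?T → r3=0xdb
[2] flags=1001 LS?T → r1=0xd5
[3] flags=1001 GT?T → r1=0xf1
[4] flags=0011 → (cmp)
[5] flags=0011 CC?F → skip
[6] flags=0011 MI?F → skip
[7] flags=0011 LE?T → r1=0x60

FIX = (r1, 0x60)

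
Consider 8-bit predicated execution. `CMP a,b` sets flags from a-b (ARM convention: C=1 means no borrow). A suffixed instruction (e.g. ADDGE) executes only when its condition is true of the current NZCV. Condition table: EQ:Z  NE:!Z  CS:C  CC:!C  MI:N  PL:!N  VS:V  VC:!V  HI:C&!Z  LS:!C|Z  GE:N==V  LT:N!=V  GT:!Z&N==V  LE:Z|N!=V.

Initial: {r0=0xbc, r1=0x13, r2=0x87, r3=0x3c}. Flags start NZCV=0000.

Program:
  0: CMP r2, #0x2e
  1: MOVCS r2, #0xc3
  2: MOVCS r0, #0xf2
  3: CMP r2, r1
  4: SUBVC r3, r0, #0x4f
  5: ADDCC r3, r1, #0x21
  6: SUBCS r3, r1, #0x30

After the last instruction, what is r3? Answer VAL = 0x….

VAL = 0xe3

[0] flags=0011 → (cmp)
[1] flags=0011 CS?T → r2=0xc3
[2] flags=0011 CS?T → r0=0xf2
[3] flags=1010 → (cmp)
[4] flags=1010 VC?T → r3=0xa3
[5] flags=1010 CC?F → skip
[6] flags=1010 CS?T → r3=0xe3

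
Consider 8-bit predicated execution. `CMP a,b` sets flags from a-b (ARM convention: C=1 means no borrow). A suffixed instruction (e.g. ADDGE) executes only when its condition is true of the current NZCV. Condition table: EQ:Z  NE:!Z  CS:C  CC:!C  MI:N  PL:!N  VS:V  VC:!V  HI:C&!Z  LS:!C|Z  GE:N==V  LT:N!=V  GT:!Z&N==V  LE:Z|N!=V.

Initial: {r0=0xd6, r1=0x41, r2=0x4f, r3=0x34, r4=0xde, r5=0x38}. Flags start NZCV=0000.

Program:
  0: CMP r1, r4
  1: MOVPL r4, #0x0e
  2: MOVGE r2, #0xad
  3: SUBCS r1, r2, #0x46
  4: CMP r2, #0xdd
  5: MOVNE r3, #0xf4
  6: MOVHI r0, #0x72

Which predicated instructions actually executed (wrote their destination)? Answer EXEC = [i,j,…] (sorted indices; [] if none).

0: ✓ CMP  NZCV=0000
1: ✓ MOVPL  r4←0x0e
2: ✓ MOVGE  r2←0xad
3: · SUBCS
4: ✓ CMP  NZCV=1000
5: ✓ MOVNE  r3←0xf4
6: · MOVHI

EXEC = [1,2,5]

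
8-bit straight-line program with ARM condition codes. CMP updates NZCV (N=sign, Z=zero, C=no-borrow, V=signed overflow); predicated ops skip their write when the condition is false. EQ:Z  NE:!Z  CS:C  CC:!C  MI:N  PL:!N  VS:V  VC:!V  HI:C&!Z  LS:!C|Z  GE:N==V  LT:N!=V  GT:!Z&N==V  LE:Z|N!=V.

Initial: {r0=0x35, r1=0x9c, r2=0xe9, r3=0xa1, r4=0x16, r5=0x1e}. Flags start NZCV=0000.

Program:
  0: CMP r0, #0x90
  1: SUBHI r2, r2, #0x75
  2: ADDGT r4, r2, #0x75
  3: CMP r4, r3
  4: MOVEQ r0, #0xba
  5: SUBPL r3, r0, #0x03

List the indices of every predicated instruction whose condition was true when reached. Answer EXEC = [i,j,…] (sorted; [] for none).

[0] flags=1001 → (cmp)
[1] flags=1001 HI?F → skip
[2] flags=1001 GT?T → r4=0x5e
[3] flags=1001 → (cmp)
[4] flags=1001 EQ?F → skip
[5] flags=1001 PL?F → skip

EXEC = [2]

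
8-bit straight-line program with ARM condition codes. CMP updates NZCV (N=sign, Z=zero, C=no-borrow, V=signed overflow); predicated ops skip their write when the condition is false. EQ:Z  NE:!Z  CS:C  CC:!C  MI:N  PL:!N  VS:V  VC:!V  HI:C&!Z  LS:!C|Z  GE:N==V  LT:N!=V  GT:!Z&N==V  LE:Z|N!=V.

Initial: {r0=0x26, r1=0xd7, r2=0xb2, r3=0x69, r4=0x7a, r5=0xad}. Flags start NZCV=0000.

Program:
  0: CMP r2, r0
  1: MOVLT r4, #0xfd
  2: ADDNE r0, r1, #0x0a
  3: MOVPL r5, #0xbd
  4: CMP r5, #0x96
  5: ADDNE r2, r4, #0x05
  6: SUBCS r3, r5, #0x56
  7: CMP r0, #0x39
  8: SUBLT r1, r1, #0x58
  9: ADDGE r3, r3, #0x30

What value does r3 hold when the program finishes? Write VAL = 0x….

[0] flags=1010 → (cmp)
[1] flags=1010 LT?T → r4=0xfd
[2] flags=1010 NE?T → r0=0xe1
[3] flags=1010 PL?F → skip
[4] flags=0010 → (cmp)
[5] flags=0010 NE?T → r2=0x02
[6] flags=0010 CS?T → r3=0x57
[7] flags=1010 → (cmp)
[8] flags=1010 LT?T → r1=0x7f
[9] flags=1010 GE?F → skip

VAL = 0x57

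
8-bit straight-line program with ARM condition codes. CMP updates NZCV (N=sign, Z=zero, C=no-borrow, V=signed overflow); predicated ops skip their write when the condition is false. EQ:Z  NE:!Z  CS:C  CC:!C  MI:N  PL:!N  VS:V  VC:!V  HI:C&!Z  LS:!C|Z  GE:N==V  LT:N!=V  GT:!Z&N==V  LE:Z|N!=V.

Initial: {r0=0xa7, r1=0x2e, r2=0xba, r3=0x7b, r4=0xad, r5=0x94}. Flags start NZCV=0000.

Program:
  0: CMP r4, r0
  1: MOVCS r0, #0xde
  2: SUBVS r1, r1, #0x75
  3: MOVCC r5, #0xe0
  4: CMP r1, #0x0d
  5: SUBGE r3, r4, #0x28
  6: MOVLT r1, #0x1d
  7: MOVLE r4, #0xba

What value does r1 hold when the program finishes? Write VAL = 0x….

VAL = 0x2e

0: ✓ CMP  NZCV=0010
1: ✓ MOVCS  r0←0xde
2: · SUBVS
3: · MOVCC
4: ✓ CMP  NZCV=0010
5: ✓ SUBGE  r3←0x85
6: · MOVLT
7: · MOVLE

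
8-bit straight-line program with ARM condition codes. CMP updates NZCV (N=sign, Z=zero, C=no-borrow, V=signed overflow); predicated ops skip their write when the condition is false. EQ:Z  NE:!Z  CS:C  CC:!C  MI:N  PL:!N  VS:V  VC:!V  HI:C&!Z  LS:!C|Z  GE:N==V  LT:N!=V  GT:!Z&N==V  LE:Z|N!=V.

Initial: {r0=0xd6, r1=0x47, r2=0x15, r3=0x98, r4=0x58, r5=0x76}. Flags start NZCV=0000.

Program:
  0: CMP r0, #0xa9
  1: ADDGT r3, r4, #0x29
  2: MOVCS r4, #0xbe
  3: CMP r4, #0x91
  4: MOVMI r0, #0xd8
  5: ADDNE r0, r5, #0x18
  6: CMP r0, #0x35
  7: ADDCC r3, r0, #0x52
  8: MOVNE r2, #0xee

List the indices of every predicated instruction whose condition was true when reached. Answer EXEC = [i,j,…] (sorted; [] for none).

0: ✓ CMP  NZCV=0010
1: ✓ ADDGT  r3←0x81
2: ✓ MOVCS  r4←0xbe
3: ✓ CMP  NZCV=0010
4: · MOVMI
5: ✓ ADDNE  r0←0x8e
6: ✓ CMP  NZCV=0011
7: · ADDCC
8: ✓ MOVNE  r2←0xee

EXEC = [1,2,5,8]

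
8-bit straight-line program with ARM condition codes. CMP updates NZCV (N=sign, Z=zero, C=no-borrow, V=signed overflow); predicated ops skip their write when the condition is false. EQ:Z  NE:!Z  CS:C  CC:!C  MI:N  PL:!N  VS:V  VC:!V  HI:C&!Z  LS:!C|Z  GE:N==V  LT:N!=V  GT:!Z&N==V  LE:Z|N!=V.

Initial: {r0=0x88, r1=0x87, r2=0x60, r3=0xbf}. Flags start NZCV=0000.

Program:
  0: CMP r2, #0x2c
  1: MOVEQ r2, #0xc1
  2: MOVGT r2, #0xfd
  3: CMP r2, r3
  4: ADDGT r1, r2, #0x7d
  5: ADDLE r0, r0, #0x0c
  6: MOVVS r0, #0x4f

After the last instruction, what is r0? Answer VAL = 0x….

VAL = 0x88

[0] flags=0010 → (cmp)
[1] flags=0010 EQ?F → skip
[2] flags=0010 GT?T → r2=0xfd
[3] flags=0010 → (cmp)
[4] flags=0010 GT?T → r1=0x7a
[5] flags=0010 LE?F → skip
[6] flags=0010 VS?F → skip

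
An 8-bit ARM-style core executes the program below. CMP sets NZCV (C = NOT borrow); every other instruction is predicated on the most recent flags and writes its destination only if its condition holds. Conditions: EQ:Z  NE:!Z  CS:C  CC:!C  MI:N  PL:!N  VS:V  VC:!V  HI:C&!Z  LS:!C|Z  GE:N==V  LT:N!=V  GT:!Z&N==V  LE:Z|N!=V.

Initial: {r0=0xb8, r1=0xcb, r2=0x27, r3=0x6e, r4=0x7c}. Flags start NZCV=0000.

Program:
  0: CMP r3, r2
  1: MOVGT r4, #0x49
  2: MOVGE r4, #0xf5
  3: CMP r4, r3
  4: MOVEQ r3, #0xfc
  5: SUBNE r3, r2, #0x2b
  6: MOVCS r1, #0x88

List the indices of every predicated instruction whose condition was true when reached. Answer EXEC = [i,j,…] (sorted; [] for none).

[0] flags=0010 → (cmp)
[1] flags=0010 GT?T → r4=0x49
[2] flags=0010 GE?T → r4=0xf5
[3] flags=1010 → (cmp)
[4] flags=1010 EQ?F → skip
[5] flags=1010 NE?T → r3=0xfc
[6] flags=1010 CS?T → r1=0x88

EXEC = [1,2,5,6]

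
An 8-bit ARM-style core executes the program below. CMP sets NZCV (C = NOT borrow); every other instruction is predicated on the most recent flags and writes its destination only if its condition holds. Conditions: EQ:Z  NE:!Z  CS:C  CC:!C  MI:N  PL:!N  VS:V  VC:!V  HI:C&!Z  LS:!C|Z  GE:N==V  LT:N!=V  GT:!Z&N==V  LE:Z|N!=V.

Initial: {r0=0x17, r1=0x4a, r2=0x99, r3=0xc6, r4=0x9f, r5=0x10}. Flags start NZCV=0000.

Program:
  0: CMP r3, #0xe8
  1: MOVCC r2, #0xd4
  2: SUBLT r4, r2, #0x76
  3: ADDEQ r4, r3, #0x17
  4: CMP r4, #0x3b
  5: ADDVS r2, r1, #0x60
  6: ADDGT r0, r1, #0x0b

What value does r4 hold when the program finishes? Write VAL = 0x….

VAL = 0x5e

0: ✓ CMP  NZCV=1000
1: ✓ MOVCC  r2←0xd4
2: ✓ SUBLT  r4←0x5e
3: · ADDEQ
4: ✓ CMP  NZCV=0010
5: · ADDVS
6: ✓ ADDGT  r0←0x55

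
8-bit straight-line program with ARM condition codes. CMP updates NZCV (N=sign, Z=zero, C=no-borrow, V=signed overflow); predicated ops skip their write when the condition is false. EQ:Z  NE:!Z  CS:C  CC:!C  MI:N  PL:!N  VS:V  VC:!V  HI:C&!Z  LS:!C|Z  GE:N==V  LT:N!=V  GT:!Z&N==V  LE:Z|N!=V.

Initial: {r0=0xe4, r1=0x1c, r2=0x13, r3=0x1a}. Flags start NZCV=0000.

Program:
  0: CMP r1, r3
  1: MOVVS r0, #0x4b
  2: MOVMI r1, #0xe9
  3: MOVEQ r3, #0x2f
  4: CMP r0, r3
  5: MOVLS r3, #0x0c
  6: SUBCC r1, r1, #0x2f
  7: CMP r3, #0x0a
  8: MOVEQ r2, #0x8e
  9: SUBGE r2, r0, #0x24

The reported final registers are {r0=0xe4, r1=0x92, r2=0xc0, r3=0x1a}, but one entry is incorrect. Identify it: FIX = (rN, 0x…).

FIX = (r1, 0x1c)

0: ✓ CMP  NZCV=0010
1: · MOVVS
2: · MOVMI
3: · MOVEQ
4: ✓ CMP  NZCV=1010
5: · MOVLS
6: · SUBCC
7: ✓ CMP  NZCV=0010
8: · MOVEQ
9: ✓ SUBGE  r2←0xc0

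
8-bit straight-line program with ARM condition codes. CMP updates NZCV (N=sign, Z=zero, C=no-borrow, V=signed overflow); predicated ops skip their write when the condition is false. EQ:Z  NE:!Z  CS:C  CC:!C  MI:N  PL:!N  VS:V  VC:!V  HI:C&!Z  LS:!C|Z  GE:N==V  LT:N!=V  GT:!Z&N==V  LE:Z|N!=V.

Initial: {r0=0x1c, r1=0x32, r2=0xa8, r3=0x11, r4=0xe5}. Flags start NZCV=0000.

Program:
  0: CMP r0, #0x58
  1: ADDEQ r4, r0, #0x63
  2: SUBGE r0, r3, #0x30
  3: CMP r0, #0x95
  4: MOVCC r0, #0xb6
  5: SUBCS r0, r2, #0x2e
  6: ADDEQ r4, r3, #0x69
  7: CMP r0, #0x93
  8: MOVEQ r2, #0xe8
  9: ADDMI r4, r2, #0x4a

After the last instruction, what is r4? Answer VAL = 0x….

0: ✓ CMP  NZCV=1000
1: · ADDEQ
2: · SUBGE
3: ✓ CMP  NZCV=1001
4: ✓ MOVCC  r0←0xb6
5: · SUBCS
6: · ADDEQ
7: ✓ CMP  NZCV=0010
8: · MOVEQ
9: · ADDMI

VAL = 0xe5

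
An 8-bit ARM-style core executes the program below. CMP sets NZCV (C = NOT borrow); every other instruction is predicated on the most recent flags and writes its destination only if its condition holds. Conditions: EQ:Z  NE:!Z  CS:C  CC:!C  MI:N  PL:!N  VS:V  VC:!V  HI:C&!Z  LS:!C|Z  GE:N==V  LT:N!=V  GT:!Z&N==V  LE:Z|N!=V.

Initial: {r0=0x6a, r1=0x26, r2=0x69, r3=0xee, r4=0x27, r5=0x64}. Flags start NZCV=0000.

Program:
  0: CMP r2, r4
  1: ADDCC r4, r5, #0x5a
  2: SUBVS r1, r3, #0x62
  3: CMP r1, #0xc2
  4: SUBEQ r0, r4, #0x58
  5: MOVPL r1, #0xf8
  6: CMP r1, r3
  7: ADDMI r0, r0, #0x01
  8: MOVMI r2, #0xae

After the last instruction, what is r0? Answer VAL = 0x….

0: ✓ CMP  NZCV=0010
1: · ADDCC
2: · SUBVS
3: ✓ CMP  NZCV=0000
4: · SUBEQ
5: ✓ MOVPL  r1←0xf8
6: ✓ CMP  NZCV=0010
7: · ADDMI
8: · MOVMI

VAL = 0x6a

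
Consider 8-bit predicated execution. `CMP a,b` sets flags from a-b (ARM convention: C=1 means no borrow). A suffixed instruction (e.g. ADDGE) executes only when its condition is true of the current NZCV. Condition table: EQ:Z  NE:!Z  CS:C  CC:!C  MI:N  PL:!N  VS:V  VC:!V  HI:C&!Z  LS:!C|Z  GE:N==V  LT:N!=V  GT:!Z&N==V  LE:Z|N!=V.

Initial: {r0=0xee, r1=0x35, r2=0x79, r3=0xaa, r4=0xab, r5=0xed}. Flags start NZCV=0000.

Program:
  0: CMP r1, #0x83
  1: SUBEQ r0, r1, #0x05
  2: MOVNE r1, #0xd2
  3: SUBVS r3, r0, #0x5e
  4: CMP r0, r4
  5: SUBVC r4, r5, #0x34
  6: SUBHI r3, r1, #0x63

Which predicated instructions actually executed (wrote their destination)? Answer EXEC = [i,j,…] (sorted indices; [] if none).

EXEC = [2,3,5,6]

0: ✓ CMP  NZCV=1001
1: · SUBEQ
2: ✓ MOVNE  r1←0xd2
3: ✓ SUBVS  r3←0x90
4: ✓ CMP  NZCV=0010
5: ✓ SUBVC  r4←0xb9
6: ✓ SUBHI  r3←0x6f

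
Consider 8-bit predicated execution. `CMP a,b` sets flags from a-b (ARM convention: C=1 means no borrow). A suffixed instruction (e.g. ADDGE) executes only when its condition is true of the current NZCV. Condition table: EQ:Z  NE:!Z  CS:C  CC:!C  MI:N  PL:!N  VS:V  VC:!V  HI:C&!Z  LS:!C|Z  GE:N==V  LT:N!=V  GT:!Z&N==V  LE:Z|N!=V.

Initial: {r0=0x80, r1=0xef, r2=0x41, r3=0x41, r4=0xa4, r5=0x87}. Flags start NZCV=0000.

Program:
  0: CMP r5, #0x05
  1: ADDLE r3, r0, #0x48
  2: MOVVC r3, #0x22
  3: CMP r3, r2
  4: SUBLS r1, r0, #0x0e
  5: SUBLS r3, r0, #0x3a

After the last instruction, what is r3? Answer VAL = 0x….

VAL = 0x46

0: ✓ CMP  NZCV=1010
1: ✓ ADDLE  r3←0xc8
2: ✓ MOVVC  r3←0x22
3: ✓ CMP  NZCV=1000
4: ✓ SUBLS  r1←0x72
5: ✓ SUBLS  r3←0x46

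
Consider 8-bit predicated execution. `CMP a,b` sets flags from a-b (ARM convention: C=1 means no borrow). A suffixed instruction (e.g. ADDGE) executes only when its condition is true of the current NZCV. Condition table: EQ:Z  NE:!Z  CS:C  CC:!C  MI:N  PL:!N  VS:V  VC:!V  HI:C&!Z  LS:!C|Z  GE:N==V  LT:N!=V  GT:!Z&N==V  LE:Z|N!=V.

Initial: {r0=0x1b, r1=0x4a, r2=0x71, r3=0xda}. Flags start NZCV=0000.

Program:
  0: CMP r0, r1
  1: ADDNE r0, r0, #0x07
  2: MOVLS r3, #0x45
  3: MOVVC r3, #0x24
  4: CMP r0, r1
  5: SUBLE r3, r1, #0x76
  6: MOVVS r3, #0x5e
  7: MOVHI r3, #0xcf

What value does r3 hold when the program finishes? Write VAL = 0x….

VAL = 0xd4

[0] flags=1000 → (cmp)
[1] flags=1000 NE?T → r0=0x22
[2] flags=1000 LS?T → r3=0x45
[3] flags=1000 VC?T → r3=0x24
[4] flags=1000 → (cmp)
[5] flags=1000 LE?T → r3=0xd4
[6] flags=1000 VS?F → skip
[7] flags=1000 HI?F → skip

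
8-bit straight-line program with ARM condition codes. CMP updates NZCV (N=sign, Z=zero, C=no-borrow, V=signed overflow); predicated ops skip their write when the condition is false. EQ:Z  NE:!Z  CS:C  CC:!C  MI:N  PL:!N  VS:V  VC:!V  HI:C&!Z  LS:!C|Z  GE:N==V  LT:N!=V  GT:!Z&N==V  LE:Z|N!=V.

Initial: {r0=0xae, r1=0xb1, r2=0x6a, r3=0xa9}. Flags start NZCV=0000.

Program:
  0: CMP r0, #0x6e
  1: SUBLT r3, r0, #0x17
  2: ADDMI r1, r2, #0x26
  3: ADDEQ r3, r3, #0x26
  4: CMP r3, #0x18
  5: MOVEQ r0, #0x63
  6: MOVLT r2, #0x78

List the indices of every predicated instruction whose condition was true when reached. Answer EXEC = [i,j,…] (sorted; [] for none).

[0] flags=0011 → (cmp)
[1] flags=0011 LT?T → r3=0x97
[2] flags=0011 MI?F → skip
[3] flags=0011 EQ?F → skip
[4] flags=0011 → (cmp)
[5] flags=0011 EQ?F → skip
[6] flags=0011 LT?T → r2=0x78

EXEC = [1,6]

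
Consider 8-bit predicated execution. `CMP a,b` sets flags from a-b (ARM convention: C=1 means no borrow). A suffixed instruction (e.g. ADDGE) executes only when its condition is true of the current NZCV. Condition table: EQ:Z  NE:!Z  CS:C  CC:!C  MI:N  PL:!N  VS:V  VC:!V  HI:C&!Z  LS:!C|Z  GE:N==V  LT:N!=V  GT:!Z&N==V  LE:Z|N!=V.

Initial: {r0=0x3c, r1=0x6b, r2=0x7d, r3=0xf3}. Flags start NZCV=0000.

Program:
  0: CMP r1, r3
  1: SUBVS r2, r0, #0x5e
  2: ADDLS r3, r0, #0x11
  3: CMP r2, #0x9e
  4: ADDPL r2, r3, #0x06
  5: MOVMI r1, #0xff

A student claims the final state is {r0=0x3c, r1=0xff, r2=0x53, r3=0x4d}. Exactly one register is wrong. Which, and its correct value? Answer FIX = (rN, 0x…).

FIX = (r2, 0x7d)

0: ✓ CMP  NZCV=0000
1: · SUBVS
2: ✓ ADDLS  r3←0x4d
3: ✓ CMP  NZCV=1001
4: · ADDPL
5: ✓ MOVMI  r1←0xff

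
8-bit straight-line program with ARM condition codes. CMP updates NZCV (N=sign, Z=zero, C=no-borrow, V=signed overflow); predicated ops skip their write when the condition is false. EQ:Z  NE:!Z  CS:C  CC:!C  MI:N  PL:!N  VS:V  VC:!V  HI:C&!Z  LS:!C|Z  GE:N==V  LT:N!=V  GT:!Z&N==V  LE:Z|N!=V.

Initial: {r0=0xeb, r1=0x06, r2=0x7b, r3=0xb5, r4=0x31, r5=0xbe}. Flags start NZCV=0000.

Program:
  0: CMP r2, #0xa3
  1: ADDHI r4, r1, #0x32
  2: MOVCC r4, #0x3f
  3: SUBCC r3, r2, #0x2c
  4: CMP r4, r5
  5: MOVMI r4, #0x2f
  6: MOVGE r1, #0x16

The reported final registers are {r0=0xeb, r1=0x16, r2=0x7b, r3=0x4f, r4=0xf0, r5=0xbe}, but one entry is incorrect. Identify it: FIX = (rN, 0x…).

FIX = (r4, 0x2f)

0: ✓ CMP  NZCV=1001
1: · ADDHI
2: ✓ MOVCC  r4←0x3f
3: ✓ SUBCC  r3←0x4f
4: ✓ CMP  NZCV=1001
5: ✓ MOVMI  r4←0x2f
6: ✓ MOVGE  r1←0x16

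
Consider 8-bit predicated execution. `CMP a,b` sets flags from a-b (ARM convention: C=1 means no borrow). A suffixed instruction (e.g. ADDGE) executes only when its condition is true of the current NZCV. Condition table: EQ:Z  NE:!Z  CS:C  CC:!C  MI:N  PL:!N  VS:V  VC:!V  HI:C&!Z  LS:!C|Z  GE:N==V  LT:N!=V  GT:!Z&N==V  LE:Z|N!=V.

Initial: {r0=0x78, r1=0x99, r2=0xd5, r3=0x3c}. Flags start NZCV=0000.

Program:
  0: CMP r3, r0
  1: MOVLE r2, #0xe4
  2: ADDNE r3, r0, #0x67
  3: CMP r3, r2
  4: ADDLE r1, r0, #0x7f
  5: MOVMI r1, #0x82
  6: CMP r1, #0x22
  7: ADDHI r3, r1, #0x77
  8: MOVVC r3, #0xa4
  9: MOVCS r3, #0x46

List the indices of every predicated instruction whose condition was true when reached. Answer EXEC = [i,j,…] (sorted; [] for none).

EXEC = [1,2,4,5,7,9]

0: ✓ CMP  NZCV=1000
1: ✓ MOVLE  r2←0xe4
2: ✓ ADDNE  r3←0xdf
3: ✓ CMP  NZCV=1000
4: ✓ ADDLE  r1←0xf7
5: ✓ MOVMI  r1←0x82
6: ✓ CMP  NZCV=0011
7: ✓ ADDHI  r3←0xf9
8: · MOVVC
9: ✓ MOVCS  r3←0x46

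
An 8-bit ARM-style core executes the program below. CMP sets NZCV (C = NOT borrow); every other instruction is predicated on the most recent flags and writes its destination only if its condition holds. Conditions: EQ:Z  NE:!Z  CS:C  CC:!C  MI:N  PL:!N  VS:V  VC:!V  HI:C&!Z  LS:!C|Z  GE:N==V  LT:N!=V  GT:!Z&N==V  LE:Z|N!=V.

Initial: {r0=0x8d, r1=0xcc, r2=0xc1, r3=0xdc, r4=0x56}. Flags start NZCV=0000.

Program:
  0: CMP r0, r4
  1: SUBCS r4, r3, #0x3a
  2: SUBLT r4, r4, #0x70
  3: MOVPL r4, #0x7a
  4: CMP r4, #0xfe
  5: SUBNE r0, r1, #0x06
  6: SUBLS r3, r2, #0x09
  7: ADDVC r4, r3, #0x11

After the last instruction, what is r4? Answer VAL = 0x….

0: ✓ CMP  NZCV=0011
1: ✓ SUBCS  r4←0xa2
2: ✓ SUBLT  r4←0x32
3: ✓ MOVPL  r4←0x7a
4: ✓ CMP  NZCV=0000
5: ✓ SUBNE  r0←0xc6
6: ✓ SUBLS  r3←0xb8
7: ✓ ADDVC  r4←0xc9

VAL = 0xc9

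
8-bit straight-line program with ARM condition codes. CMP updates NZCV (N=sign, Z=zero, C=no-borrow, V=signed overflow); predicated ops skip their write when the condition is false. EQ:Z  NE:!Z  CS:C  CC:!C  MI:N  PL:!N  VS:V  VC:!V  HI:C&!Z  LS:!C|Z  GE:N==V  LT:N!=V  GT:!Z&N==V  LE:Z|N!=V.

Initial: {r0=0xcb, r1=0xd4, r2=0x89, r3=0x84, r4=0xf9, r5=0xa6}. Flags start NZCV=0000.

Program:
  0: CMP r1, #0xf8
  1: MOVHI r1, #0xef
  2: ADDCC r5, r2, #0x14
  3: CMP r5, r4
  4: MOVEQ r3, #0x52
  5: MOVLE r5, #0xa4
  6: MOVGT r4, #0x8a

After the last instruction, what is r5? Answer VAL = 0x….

VAL = 0xa4

0: ✓ CMP  NZCV=1000
1: · MOVHI
2: ✓ ADDCC  r5←0x9d
3: ✓ CMP  NZCV=1000
4: · MOVEQ
5: ✓ MOVLE  r5←0xa4
6: · MOVGT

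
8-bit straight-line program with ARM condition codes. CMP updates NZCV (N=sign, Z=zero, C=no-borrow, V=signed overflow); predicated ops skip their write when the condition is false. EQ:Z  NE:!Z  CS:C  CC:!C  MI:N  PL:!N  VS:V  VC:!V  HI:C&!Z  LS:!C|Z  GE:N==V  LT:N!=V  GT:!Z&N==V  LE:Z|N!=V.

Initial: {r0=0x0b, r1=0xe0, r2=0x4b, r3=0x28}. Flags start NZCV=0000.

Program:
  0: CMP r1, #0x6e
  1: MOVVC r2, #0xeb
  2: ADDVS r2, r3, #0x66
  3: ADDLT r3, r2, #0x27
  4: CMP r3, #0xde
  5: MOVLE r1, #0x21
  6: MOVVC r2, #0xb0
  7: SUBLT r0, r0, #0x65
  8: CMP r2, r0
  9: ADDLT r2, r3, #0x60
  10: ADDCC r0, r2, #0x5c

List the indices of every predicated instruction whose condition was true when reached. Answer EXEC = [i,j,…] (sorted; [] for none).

EXEC = [2,3,5,6,7]

[0] flags=0011 → (cmp)
[1] flags=0011 VC?F → skip
[2] flags=0011 VS?T → r2=0x8e
[3] flags=0011 LT?T → r3=0xb5
[4] flags=1000 → (cmp)
[5] flags=1000 LE?T → r1=0x21
[6] flags=1000 VC?T → r2=0xb0
[7] flags=1000 LT?T → r0=0xa6
[8] flags=0010 → (cmp)
[9] flags=0010 LT?F → skip
[10] flags=0010 CC?F → skip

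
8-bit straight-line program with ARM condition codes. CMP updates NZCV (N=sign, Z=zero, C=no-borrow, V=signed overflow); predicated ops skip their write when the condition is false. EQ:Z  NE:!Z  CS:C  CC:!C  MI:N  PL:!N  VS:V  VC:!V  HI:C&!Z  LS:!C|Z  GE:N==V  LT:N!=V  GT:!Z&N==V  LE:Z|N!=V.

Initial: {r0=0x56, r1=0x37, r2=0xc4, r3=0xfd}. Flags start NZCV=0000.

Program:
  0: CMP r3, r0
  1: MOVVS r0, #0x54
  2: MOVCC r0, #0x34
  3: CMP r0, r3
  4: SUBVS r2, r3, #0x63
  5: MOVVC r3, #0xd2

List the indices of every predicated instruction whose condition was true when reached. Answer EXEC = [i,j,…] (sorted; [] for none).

[0] flags=1010 → (cmp)
[1] flags=1010 VS?F → skip
[2] flags=1010 CC?F → skip
[3] flags=0000 → (cmp)
[4] flags=0000 VS?F → skip
[5] flags=0000 VC?T → r3=0xd2

EXEC = [5]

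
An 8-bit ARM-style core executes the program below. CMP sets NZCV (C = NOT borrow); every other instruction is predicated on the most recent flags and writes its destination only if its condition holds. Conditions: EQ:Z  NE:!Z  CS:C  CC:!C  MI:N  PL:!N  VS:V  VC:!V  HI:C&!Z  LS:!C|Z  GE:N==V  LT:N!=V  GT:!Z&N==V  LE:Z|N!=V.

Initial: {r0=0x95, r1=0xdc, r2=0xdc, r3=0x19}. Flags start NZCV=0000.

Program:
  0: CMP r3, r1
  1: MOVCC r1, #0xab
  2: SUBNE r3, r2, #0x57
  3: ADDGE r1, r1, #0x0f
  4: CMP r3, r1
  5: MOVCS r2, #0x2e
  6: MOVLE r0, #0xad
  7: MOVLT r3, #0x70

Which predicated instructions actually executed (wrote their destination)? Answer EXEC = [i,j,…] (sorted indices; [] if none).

EXEC = [1,2,3,6,7]

0: ✓ CMP  NZCV=0000
1: ✓ MOVCC  r1←0xab
2: ✓ SUBNE  r3←0x85
3: ✓ ADDGE  r1←0xba
4: ✓ CMP  NZCV=1000
5: · MOVCS
6: ✓ MOVLE  r0←0xad
7: ✓ MOVLT  r3←0x70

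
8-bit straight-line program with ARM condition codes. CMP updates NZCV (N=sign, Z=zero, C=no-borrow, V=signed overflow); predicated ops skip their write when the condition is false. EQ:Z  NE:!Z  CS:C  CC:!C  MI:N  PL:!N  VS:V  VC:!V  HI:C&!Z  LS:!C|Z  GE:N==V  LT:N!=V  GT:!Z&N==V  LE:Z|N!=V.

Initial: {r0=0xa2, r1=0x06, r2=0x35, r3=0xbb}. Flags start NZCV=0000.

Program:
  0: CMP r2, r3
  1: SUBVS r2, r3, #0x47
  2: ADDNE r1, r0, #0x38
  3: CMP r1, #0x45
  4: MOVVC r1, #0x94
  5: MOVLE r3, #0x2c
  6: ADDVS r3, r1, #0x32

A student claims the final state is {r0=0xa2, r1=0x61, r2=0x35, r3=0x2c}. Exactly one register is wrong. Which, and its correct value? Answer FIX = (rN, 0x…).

0: ✓ CMP  NZCV=0000
1: · SUBVS
2: ✓ ADDNE  r1←0xda
3: ✓ CMP  NZCV=1010
4: ✓ MOVVC  r1←0x94
5: ✓ MOVLE  r3←0x2c
6: · ADDVS

FIX = (r1, 0x94)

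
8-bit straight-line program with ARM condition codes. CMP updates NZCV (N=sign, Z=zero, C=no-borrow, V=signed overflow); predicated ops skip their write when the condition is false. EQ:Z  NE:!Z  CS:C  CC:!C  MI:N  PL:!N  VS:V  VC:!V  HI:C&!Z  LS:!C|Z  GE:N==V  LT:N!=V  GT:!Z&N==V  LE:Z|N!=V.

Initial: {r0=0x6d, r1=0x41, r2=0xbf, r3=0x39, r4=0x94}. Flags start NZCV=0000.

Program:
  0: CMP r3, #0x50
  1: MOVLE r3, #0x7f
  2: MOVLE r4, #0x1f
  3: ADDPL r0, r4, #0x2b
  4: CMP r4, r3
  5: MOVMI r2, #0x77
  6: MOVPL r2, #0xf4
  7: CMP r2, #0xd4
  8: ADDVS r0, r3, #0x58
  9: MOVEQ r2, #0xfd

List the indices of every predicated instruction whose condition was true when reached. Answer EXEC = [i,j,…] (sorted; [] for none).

[0] flags=1000 → (cmp)
[1] flags=1000 LE?T → r3=0x7f
[2] flags=1000 LE?T → r4=0x1f
[3] flags=1000 PL?F → skip
[4] flags=1000 → (cmp)
[5] flags=1000 MI?T → r2=0x77
[6] flags=1000 PL?F → skip
[7] flags=1001 → (cmp)
[8] flags=1001 VS?T → r0=0xd7
[9] flags=1001 EQ?F → skip

EXEC = [1,2,5,8]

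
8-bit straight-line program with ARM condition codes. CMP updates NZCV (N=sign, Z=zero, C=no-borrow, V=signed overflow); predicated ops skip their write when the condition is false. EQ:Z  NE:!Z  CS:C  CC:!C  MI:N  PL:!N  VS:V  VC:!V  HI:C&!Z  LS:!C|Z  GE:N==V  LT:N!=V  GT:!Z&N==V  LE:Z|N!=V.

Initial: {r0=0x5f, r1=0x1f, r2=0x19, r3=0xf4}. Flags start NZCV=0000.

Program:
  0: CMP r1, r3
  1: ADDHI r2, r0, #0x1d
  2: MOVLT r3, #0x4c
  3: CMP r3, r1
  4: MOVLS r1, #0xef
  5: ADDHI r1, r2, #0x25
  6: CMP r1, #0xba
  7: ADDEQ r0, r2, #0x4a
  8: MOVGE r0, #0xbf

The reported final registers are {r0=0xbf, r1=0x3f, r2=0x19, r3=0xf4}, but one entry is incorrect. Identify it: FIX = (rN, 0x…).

FIX = (r1, 0x3e)

[0] flags=0000 → (cmp)
[1] flags=0000 HI?F → skip
[2] flags=0000 LT?F → skip
[3] flags=1010 → (cmp)
[4] flags=1010 LS?F → skip
[5] flags=1010 HI?T → r1=0x3e
[6] flags=1001 → (cmp)
[7] flags=1001 EQ?F → skip
[8] flags=1001 GE?T → r0=0xbf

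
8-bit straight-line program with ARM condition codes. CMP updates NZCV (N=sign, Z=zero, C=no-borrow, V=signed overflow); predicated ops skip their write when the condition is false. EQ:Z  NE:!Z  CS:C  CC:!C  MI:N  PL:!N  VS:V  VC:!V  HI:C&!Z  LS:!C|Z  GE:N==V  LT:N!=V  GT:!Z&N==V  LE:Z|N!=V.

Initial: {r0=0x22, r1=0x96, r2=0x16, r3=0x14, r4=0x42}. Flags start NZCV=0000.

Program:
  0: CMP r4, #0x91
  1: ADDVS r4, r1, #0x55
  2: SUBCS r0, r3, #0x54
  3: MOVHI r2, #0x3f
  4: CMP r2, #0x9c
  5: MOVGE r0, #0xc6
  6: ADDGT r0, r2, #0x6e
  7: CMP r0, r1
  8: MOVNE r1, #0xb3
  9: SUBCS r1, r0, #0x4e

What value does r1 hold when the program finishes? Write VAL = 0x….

VAL = 0xb3

[0] flags=1001 → (cmp)
[1] flags=1001 VS?T → r4=0xeb
[2] flags=1001 CS?F → skip
[3] flags=1001 HI?F → skip
[4] flags=0000 → (cmp)
[5] flags=0000 GE?T → r0=0xc6
[6] flags=0000 GT?T → r0=0x84
[7] flags=1000 → (cmp)
[8] flags=1000 NE?T → r1=0xb3
[9] flags=1000 CS?F → skip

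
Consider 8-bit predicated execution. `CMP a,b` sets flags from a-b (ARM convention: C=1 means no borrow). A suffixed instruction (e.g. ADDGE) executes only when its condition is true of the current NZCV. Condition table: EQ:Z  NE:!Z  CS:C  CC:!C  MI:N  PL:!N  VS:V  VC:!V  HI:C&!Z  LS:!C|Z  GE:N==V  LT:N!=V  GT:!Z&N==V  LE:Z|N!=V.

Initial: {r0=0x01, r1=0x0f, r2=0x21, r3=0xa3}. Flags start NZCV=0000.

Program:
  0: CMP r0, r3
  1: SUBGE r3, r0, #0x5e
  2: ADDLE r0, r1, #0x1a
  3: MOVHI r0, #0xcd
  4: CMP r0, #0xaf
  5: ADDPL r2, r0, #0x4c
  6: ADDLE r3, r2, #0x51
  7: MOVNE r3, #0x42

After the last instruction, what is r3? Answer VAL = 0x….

[0] flags=0000 → (cmp)
[1] flags=0000 GE?T → r3=0xa3
[2] flags=0000 LE?F → skip
[3] flags=0000 HI?F → skip
[4] flags=0000 → (cmp)
[5] flags=0000 PL?T → r2=0x4d
[6] flags=0000 LE?F → skip
[7] flags=0000 NE?T → r3=0x42

VAL = 0x42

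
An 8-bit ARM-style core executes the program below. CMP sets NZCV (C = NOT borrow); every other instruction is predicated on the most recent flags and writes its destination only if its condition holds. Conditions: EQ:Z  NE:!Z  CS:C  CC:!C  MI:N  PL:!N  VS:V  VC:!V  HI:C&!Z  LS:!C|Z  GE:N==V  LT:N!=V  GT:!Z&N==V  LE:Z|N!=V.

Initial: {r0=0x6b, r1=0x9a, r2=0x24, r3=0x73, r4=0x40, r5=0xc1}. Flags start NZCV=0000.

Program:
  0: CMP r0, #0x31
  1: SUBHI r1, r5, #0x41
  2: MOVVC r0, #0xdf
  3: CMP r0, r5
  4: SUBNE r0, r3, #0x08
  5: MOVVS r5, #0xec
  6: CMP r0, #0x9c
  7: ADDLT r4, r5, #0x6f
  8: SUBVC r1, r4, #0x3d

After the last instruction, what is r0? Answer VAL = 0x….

0: ✓ CMP  NZCV=0010
1: ✓ SUBHI  r1←0x80
2: ✓ MOVVC  r0←0xdf
3: ✓ CMP  NZCV=0010
4: ✓ SUBNE  r0←0x6b
5: · MOVVS
6: ✓ CMP  NZCV=1001
7: · ADDLT
8: · SUBVC

VAL = 0x6b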